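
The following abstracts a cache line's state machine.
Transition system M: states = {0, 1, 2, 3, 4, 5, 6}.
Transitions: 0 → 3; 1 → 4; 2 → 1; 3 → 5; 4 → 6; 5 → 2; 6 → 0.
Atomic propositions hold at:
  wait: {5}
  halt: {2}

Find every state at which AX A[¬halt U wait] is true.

{0, 1, 2, 3, 4, 6}

Sat(¬halt) = {0, 1, 3, 4, 5, 6}
A[¬halt U wait]: least fixpoint, start Z0 = Sat(wait) = {5}, add states in Sat(¬halt) with every successor in Z. Z1 = {3, 5}; Z2 = {0, 3, 5}; Z3 = {0, 3, 5, 6}; Z4 = {0, 3, 4, 5, 6}; Z5 = {0, 1, 3, 4, 5, 6}; fixed.
Sat(A[¬halt U wait]) = {0, 1, 3, 4, 5, 6}
Sat(AX A[¬halt U wait]) = {s : every successor in {0, 1, 3, 4, 5, 6}} = {0, 1, 2, 3, 4, 6}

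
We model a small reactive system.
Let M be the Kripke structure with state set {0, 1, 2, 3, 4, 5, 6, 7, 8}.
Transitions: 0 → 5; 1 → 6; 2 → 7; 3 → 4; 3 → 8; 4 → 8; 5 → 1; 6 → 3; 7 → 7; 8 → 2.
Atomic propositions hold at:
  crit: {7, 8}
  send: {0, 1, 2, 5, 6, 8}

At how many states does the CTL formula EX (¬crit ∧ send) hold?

Sat(¬crit) = {0, 1, 2, 3, 4, 5, 6}
Sat(¬crit ∧ send) = {0, 1, 2, 5, 6}
Sat(EX (¬crit ∧ send)) = {s : some successor in {0, 1, 2, 5, 6}} = {0, 1, 5, 8}
|Sat(EX (¬crit ∧ send))| = |{0, 1, 5, 8}| = 4.

4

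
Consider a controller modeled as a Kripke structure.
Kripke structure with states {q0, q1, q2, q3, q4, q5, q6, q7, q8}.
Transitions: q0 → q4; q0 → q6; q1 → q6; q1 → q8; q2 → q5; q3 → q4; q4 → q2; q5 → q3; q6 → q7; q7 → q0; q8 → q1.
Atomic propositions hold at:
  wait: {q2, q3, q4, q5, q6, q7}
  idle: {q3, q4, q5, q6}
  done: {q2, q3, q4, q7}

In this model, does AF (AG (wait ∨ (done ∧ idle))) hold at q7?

Sat(done ∧ idle) = {q3, q4}
Sat(wait ∨ (done ∧ idle)) = {q2, q3, q4, q5, q6, q7}
AG (wait ∨ (done ∧ idle)): greatest fixpoint, start Z0 = {q2, q3, q4, q5, q6, q7}, keep only states in Sat with every successor in Z. Z1 = {q2, q3, q4, q5, q6}; Z2 = {q2, q3, q4, q5}; fixed.
Sat(AG (wait ∨ (done ∧ idle))) = {q2, q3, q4, q5}
AF (AG (wait ∨ (done ∧ idle))): least fixpoint, start Z0 = {q2, q3, q4, q5}, add states with every successor in Z. Already a fixed point.
Sat(AF (AG (wait ∨ (done ∧ idle)))) = {q2, q3, q4, q5}
q7 ∉ Sat(AF (AG (wait ∨ (done ∧ idle)))) = {q2, q3, q4, q5}, so the formula does not hold at q7.

No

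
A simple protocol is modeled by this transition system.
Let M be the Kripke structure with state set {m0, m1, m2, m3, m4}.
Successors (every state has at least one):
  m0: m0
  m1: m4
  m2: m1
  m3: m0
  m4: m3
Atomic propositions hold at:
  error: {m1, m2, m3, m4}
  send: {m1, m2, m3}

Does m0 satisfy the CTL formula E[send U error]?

No

E[send U error]: least fixpoint, start Z0 = Sat(error) = {m1, m2, m3, m4}, add states in Sat(send) with some successor in Z. Already a fixed point.
Sat(E[send U error]) = {m1, m2, m3, m4}
m0 ∉ Sat(E[send U error]) = {m1, m2, m3, m4}, so the formula does not hold at m0.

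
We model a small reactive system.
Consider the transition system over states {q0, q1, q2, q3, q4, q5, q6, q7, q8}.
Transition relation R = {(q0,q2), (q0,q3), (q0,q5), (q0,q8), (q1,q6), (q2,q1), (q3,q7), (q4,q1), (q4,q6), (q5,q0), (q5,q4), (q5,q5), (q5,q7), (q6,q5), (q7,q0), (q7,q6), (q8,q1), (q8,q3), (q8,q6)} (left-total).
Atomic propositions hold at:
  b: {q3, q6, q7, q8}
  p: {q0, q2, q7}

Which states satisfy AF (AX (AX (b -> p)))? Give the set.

{q1, q2, q4, q6}

Sat(b -> p) = {q0, q1, q2, q4, q5, q7}
Sat(AX (b -> p)) = {s : every successor in {q0, q1, q2, q4, q5, q7}} = {q2, q3, q5, q6}
Sat(AX (AX (b -> p))) = {s : every successor in {q2, q3, q5, q6}} = {q1, q6}
AF (AX (AX (b -> p))): least fixpoint, start Z0 = {q1, q6}, add states with every successor in Z. Z1 = {q1, q2, q4, q6}; fixed.
Sat(AF (AX (AX (b -> p)))) = {q1, q2, q4, q6}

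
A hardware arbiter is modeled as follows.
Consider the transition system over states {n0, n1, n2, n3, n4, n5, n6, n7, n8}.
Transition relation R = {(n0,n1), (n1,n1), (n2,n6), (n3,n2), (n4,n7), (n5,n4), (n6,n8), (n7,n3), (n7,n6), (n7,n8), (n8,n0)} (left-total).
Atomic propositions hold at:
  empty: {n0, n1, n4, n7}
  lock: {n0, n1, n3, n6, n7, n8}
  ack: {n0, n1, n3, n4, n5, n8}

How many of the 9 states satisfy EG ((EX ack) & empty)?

2

Sat(EX ack) = {s : some successor in {n0, n1, n3, n4, n5, n8}} = {n0, n1, n5, n6, n7, n8}
Sat((EX ack) & empty) = {n0, n1, n7}
EG ((EX ack) & empty): greatest fixpoint, start Z0 = {n0, n1, n7}, keep only states in Sat with some successor in Z. Z1 = {n0, n1}; fixed.
Sat(EG ((EX ack) & empty)) = {n0, n1}
|Sat(EG ((EX ack) & empty))| = |{n0, n1}| = 2.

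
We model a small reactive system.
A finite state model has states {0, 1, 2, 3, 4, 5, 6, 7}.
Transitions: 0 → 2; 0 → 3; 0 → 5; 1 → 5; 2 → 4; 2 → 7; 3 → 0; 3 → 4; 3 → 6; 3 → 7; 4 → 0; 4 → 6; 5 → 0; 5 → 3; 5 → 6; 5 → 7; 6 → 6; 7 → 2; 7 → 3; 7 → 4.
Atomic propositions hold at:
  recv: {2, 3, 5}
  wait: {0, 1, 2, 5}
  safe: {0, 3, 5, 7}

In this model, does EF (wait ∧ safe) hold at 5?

Yes

Sat(wait ∧ safe) = {0, 5}
EF (wait ∧ safe): least fixpoint, start Z0 = {0, 5}, add states with some successor in Z. Z1 = {0, 1, 3, 4, 5}; Z2 = {0, 1, 2, 3, 4, 5, 7}; fixed.
Sat(EF (wait ∧ safe)) = {0, 1, 2, 3, 4, 5, 7}
5 ∈ Sat(EF (wait ∧ safe)) = {0, 1, 2, 3, 4, 5, 7}, so the formula holds at 5.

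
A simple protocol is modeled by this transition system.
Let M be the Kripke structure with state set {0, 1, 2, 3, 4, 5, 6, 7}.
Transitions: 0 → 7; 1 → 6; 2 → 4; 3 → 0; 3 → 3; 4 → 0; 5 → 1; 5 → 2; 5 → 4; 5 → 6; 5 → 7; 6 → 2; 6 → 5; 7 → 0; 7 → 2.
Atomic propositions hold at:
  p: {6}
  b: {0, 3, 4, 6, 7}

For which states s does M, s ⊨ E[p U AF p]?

AF p: least fixpoint, start Z0 = {6}, add states with every successor in Z. Z1 = {1, 6}; fixed.
Sat(AF p) = {1, 6}
E[p U AF p]: least fixpoint, start Z0 = Sat(AF p) = {1, 6}, add states in Sat(p) with some successor in Z. Already a fixed point.
Sat(E[p U AF p]) = {1, 6}

{1, 6}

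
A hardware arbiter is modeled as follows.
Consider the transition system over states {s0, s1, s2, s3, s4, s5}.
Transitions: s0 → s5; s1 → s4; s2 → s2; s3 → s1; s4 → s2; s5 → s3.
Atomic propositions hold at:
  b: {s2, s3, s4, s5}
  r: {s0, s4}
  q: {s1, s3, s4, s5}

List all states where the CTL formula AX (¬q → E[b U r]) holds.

{s0, s1, s3, s5}

Sat(¬q) = {s0, s2}
E[b U r]: least fixpoint, start Z0 = Sat(r) = {s0, s4}, add states in Sat(b) with some successor in Z. Already a fixed point.
Sat(E[b U r]) = {s0, s4}
Sat(¬q → E[b U r]) = {s0, s1, s3, s4, s5}
Sat(AX (¬q → E[b U r])) = {s : every successor in {s0, s1, s3, s4, s5}} = {s0, s1, s3, s5}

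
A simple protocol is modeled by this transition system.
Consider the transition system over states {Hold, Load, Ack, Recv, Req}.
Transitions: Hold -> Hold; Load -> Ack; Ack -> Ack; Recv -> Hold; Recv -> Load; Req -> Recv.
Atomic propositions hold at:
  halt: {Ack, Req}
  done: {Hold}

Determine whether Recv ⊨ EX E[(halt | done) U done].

Sat(halt | done) = {Hold, Ack, Req}
E[(halt | done) U done]: least fixpoint, start Z0 = Sat(done) = {Hold}, add states in Sat(halt | done) with some successor in Z. Already a fixed point.
Sat(E[(halt | done) U done]) = {Hold}
Sat(EX E[(halt | done) U done]) = {s : some successor in {Hold}} = {Hold, Recv}
Recv ∈ Sat(EX E[(halt | done) U done]) = {Hold, Recv}, so the formula holds at Recv.

Yes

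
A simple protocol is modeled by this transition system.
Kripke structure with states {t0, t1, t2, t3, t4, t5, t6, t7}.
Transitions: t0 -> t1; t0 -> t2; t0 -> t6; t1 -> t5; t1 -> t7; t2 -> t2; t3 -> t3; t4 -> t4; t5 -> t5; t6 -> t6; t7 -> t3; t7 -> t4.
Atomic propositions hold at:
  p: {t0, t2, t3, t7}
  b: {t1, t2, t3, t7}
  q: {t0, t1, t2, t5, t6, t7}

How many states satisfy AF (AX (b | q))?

Sat(b | q) = {t0, t1, t2, t3, t5, t6, t7}
Sat(AX (b | q)) = {s : every successor in {t0, t1, t2, t3, t5, t6, t7}} = {t0, t1, t2, t3, t5, t6}
AF (AX (b | q)): least fixpoint, start Z0 = {t0, t1, t2, t3, t5, t6}, add states with every successor in Z. Already a fixed point.
Sat(AF (AX (b | q))) = {t0, t1, t2, t3, t5, t6}
|Sat(AF (AX (b | q)))| = |{t0, t1, t2, t3, t5, t6}| = 6.

6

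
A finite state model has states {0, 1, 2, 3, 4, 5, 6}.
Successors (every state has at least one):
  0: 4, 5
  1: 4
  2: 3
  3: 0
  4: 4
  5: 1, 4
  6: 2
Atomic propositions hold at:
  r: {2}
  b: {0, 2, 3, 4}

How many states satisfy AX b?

5

Sat(AX b) = {s : every successor in {0, 2, 3, 4}} = {1, 2, 3, 4, 6}
|Sat(AX b)| = |{1, 2, 3, 4, 6}| = 5.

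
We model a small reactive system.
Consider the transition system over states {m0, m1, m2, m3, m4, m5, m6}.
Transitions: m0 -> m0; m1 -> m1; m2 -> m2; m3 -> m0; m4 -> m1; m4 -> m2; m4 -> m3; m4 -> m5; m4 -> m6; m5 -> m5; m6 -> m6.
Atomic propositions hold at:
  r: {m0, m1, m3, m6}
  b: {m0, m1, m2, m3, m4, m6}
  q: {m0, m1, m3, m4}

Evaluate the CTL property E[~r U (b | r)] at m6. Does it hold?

Sat(~r) = {m2, m4, m5}
Sat(b | r) = {m0, m1, m2, m3, m4, m6}
E[~r U (b | r)]: least fixpoint, start Z0 = Sat((b | r)) = {m0, m1, m2, m3, m4, m6}, add states in Sat(~r) with some successor in Z. Already a fixed point.
Sat(E[~r U (b | r)]) = {m0, m1, m2, m3, m4, m6}
m6 ∈ Sat(E[~r U (b | r)]) = {m0, m1, m2, m3, m4, m6}, so the formula holds at m6.

Yes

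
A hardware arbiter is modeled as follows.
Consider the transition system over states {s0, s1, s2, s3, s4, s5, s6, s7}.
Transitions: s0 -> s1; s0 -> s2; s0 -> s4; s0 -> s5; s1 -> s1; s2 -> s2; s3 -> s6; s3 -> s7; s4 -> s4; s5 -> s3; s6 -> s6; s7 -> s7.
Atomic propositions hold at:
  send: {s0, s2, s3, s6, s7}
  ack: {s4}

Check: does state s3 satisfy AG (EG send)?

EG send: greatest fixpoint, start Z0 = {s0, s2, s3, s6, s7}, keep only states in Sat with some successor in Z. Already a fixed point.
Sat(EG send) = {s0, s2, s3, s6, s7}
AG (EG send): greatest fixpoint, start Z0 = {s0, s2, s3, s6, s7}, keep only states in Sat with every successor in Z. Z1 = {s2, s3, s6, s7}; fixed.
Sat(AG (EG send)) = {s2, s3, s6, s7}
s3 ∈ Sat(AG (EG send)) = {s2, s3, s6, s7}, so the formula holds at s3.

Yes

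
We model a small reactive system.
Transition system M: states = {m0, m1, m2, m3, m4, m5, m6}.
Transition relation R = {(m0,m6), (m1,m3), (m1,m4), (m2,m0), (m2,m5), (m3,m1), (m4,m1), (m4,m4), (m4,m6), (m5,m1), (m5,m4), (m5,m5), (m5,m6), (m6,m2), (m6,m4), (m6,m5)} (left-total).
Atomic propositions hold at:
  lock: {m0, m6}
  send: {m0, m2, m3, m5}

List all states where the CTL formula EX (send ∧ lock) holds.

Sat(send ∧ lock) = {m0}
Sat(EX (send ∧ lock)) = {s : some successor in {m0}} = {m2}

{m2}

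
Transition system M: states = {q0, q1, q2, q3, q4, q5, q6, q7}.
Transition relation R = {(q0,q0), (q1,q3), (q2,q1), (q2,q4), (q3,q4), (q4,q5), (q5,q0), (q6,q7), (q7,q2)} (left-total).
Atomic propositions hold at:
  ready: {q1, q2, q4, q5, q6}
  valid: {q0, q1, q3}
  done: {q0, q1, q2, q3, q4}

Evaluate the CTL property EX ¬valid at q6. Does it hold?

Yes

Sat(¬valid) = {q2, q4, q5, q6, q7}
Sat(EX ¬valid) = {s : some successor in {q2, q4, q5, q6, q7}} = {q2, q3, q4, q6, q7}
q6 ∈ Sat(EX ¬valid) = {q2, q3, q4, q6, q7}, so the formula holds at q6.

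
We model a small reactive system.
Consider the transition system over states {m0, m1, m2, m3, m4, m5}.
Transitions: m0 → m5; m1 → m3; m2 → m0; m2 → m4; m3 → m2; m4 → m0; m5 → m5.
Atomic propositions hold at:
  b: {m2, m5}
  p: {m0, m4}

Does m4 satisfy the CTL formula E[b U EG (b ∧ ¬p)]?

No

Sat(¬p) = {m1, m2, m3, m5}
Sat(b ∧ ¬p) = {m2, m5}
EG (b ∧ ¬p): greatest fixpoint, start Z0 = {m2, m5}, keep only states in Sat with some successor in Z. Z1 = {m5}; fixed.
Sat(EG (b ∧ ¬p)) = {m5}
E[b U EG (b ∧ ¬p)]: least fixpoint, start Z0 = Sat(EG (b ∧ ¬p)) = {m5}, add states in Sat(b) with some successor in Z. Already a fixed point.
Sat(E[b U EG (b ∧ ¬p)]) = {m5}
m4 ∉ Sat(E[b U EG (b ∧ ¬p)]) = {m5}, so the formula does not hold at m4.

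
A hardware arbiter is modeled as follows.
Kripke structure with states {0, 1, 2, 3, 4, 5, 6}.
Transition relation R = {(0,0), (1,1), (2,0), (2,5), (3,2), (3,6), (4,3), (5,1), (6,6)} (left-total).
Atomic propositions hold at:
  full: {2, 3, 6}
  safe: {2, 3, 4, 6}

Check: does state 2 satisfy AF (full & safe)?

Sat(full & safe) = {2, 3, 6}
AF (full & safe): least fixpoint, start Z0 = {2, 3, 6}, add states with every successor in Z. Z1 = {2, 3, 4, 6}; fixed.
Sat(AF (full & safe)) = {2, 3, 4, 6}
2 ∈ Sat(AF (full & safe)) = {2, 3, 4, 6}, so the formula holds at 2.

Yes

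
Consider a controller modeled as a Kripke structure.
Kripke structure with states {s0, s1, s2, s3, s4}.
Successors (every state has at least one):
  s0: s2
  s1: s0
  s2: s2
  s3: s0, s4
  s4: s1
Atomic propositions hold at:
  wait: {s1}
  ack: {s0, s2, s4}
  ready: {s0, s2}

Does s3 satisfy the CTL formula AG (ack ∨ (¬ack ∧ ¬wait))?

No

Sat(¬ack) = {s1, s3}
Sat(¬wait) = {s0, s2, s3, s4}
Sat(¬ack ∧ ¬wait) = {s3}
Sat(ack ∨ (¬ack ∧ ¬wait)) = {s0, s2, s3, s4}
AG (ack ∨ (¬ack ∧ ¬wait)): greatest fixpoint, start Z0 = {s0, s2, s3, s4}, keep only states in Sat with every successor in Z. Z1 = {s0, s2, s3}; Z2 = {s0, s2}; fixed.
Sat(AG (ack ∨ (¬ack ∧ ¬wait))) = {s0, s2}
s3 ∉ Sat(AG (ack ∨ (¬ack ∧ ¬wait))) = {s0, s2}, so the formula does not hold at s3.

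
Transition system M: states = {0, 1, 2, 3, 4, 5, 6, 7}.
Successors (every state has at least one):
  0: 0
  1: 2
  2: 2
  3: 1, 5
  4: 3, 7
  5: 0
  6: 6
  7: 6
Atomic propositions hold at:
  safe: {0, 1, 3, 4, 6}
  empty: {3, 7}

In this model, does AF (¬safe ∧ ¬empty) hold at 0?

Sat(¬safe) = {2, 5, 7}
Sat(¬empty) = {0, 1, 2, 4, 5, 6}
Sat(¬safe ∧ ¬empty) = {2, 5}
AF (¬safe ∧ ¬empty): least fixpoint, start Z0 = {2, 5}, add states with every successor in Z. Z1 = {1, 2, 5}; Z2 = {1, 2, 3, 5}; fixed.
Sat(AF (¬safe ∧ ¬empty)) = {1, 2, 3, 5}
0 ∉ Sat(AF (¬safe ∧ ¬empty)) = {1, 2, 3, 5}, so the formula does not hold at 0.

No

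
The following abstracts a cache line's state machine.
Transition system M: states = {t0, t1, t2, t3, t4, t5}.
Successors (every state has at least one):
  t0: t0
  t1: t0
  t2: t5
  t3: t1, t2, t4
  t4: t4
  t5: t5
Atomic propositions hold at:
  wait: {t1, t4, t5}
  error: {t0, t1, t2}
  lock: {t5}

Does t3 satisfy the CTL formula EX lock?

Sat(EX lock) = {s : some successor in {t5}} = {t2, t5}
t3 ∉ Sat(EX lock) = {t2, t5}, so the formula does not hold at t3.

No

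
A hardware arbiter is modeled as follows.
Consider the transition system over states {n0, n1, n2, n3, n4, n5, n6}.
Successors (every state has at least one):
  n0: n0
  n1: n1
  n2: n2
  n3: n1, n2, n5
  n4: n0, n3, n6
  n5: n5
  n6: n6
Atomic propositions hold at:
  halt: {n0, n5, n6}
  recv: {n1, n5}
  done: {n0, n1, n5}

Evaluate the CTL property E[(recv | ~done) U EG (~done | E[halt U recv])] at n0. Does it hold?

No

Sat(~done) = {n2, n3, n4, n6}
Sat(recv | ~done) = {n1, n2, n3, n4, n5, n6}
E[halt U recv]: least fixpoint, start Z0 = Sat(recv) = {n1, n5}, add states in Sat(halt) with some successor in Z. Already a fixed point.
Sat(E[halt U recv]) = {n1, n5}
Sat(~done | E[halt U recv]) = {n1, n2, n3, n4, n5, n6}
EG (~done | E[halt U recv]): greatest fixpoint, start Z0 = {n1, n2, n3, n4, n5, n6}, keep only states in Sat with some successor in Z. Already a fixed point.
Sat(EG (~done | E[halt U recv])) = {n1, n2, n3, n4, n5, n6}
E[(recv | ~done) U EG (~done | E[halt U recv])]: least fixpoint, start Z0 = Sat(EG (~done | E[halt U recv])) = {n1, n2, n3, n4, n5, n6}, add states in Sat(recv | ~done) with some successor in Z. Already a fixed point.
Sat(E[(recv | ~done) U EG (~done | E[halt U recv])]) = {n1, n2, n3, n4, n5, n6}
n0 ∉ Sat(E[(recv | ~done) U EG (~done | E[halt U recv])]) = {n1, n2, n3, n4, n5, n6}, so the formula does not hold at n0.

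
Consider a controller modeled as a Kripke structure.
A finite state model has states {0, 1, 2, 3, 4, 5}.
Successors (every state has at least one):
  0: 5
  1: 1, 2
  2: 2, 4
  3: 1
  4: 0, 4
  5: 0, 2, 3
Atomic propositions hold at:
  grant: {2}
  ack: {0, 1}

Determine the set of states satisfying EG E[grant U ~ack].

{2, 4, 5}

Sat(~ack) = {2, 3, 4, 5}
E[grant U ~ack]: least fixpoint, start Z0 = Sat(~ack) = {2, 3, 4, 5}, add states in Sat(grant) with some successor in Z. Already a fixed point.
Sat(E[grant U ~ack]) = {2, 3, 4, 5}
EG E[grant U ~ack]: greatest fixpoint, start Z0 = {2, 3, 4, 5}, keep only states in Sat with some successor in Z. Z1 = {2, 4, 5}; fixed.
Sat(EG E[grant U ~ack]) = {2, 4, 5}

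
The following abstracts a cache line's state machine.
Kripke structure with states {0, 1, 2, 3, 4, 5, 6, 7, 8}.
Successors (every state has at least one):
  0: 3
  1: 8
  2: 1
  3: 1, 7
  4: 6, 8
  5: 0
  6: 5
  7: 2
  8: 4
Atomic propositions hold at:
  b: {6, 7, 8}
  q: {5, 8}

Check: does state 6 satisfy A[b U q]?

Yes

A[b U q]: least fixpoint, start Z0 = Sat(q) = {5, 8}, add states in Sat(b) with every successor in Z. Z1 = {5, 6, 8}; fixed.
Sat(A[b U q]) = {5, 6, 8}
6 ∈ Sat(A[b U q]) = {5, 6, 8}, so the formula holds at 6.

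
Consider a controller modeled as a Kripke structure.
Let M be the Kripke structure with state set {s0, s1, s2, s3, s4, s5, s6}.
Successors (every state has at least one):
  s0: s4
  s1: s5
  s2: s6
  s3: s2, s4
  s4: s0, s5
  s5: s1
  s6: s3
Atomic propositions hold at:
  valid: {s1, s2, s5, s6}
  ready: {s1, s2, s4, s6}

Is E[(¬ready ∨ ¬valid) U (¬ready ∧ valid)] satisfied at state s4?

Yes

Sat(¬ready) = {s0, s3, s5}
Sat(¬valid) = {s0, s3, s4}
Sat(¬ready ∨ ¬valid) = {s0, s3, s4, s5}
Sat(¬ready ∧ valid) = {s5}
E[(¬ready ∨ ¬valid) U (¬ready ∧ valid)]: least fixpoint, start Z0 = Sat((¬ready ∧ valid)) = {s5}, add states in Sat(¬ready ∨ ¬valid) with some successor in Z. Z1 = {s4, s5}; Z2 = {s0, s3, s4, s5}; fixed.
Sat(E[(¬ready ∨ ¬valid) U (¬ready ∧ valid)]) = {s0, s3, s4, s5}
s4 ∈ Sat(E[(¬ready ∨ ¬valid) U (¬ready ∧ valid)]) = {s0, s3, s4, s5}, so the formula holds at s4.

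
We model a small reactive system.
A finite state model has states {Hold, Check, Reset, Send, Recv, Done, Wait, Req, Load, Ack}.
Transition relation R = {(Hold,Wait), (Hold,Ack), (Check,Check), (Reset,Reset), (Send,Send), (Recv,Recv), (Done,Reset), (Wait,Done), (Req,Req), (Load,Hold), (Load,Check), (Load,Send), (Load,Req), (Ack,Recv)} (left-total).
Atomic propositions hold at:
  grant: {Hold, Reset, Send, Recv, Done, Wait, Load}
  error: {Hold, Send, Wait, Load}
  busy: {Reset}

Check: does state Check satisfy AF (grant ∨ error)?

Sat(grant ∨ error) = {Hold, Reset, Send, Recv, Done, Wait, Load}
AF (grant ∨ error): least fixpoint, start Z0 = {Hold, Reset, Send, Recv, Done, Wait, Load}, add states with every successor in Z. Z1 = {Hold, Reset, Send, Recv, Done, Wait, Load, Ack}; fixed.
Sat(AF (grant ∨ error)) = {Hold, Reset, Send, Recv, Done, Wait, Load, Ack}
Check ∉ Sat(AF (grant ∨ error)) = {Hold, Reset, Send, Recv, Done, Wait, Load, Ack}, so the formula does not hold at Check.

No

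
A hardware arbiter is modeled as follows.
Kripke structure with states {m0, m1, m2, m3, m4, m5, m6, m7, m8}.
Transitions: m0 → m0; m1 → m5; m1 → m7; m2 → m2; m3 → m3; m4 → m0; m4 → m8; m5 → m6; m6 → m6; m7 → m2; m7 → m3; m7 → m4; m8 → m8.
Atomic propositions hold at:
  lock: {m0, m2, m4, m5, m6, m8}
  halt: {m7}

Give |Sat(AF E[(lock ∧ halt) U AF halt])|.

Sat(lock ∧ halt) = ∅
AF halt: least fixpoint, start Z0 = {m7}, add states with every successor in Z. Already a fixed point.
Sat(AF halt) = {m7}
E[(lock ∧ halt) U AF halt]: least fixpoint, start Z0 = Sat(AF halt) = {m7}, add states in Sat(lock ∧ halt) with some successor in Z. Already a fixed point.
Sat(E[(lock ∧ halt) U AF halt]) = {m7}
AF E[(lock ∧ halt) U AF halt]: least fixpoint, start Z0 = {m7}, add states with every successor in Z. Already a fixed point.
Sat(AF E[(lock ∧ halt) U AF halt]) = {m7}
|Sat(AF E[(lock ∧ halt) U AF halt])| = |{m7}| = 1.

1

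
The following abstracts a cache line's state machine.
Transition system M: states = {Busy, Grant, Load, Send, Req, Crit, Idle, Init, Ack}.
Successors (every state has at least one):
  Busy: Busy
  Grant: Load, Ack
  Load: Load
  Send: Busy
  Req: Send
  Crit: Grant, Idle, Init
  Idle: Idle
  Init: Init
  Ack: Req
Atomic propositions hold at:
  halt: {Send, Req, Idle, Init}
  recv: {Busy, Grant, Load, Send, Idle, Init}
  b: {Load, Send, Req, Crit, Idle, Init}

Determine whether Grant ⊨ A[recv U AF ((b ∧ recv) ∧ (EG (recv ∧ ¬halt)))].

Sat(b ∧ recv) = {Load, Send, Idle, Init}
Sat(¬halt) = {Busy, Grant, Load, Crit, Ack}
Sat(recv ∧ ¬halt) = {Busy, Grant, Load}
EG (recv ∧ ¬halt): greatest fixpoint, start Z0 = {Busy, Grant, Load}, keep only states in Sat with some successor in Z. Already a fixed point.
Sat(EG (recv ∧ ¬halt)) = {Busy, Grant, Load}
Sat((b ∧ recv) ∧ (EG (recv ∧ ¬halt))) = {Load}
AF ((b ∧ recv) ∧ (EG (recv ∧ ¬halt))): least fixpoint, start Z0 = {Load}, add states with every successor in Z. Already a fixed point.
Sat(AF ((b ∧ recv) ∧ (EG (recv ∧ ¬halt)))) = {Load}
A[recv U AF ((b ∧ recv) ∧ (EG (recv ∧ ¬halt)))]: least fixpoint, start Z0 = Sat(AF ((b ∧ recv) ∧ (EG (recv ∧ ¬halt)))) = {Load}, add states in Sat(recv) with every successor in Z. Already a fixed point.
Sat(A[recv U AF ((b ∧ recv) ∧ (EG (recv ∧ ¬halt)))]) = {Load}
Grant ∉ Sat(A[recv U AF ((b ∧ recv) ∧ (EG (recv ∧ ¬halt)))]) = {Load}, so the formula does not hold at Grant.

No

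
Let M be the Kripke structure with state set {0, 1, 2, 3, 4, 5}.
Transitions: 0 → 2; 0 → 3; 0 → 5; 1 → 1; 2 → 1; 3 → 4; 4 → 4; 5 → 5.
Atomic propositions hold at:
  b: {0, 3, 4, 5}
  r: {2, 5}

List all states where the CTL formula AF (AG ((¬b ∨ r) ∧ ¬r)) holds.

{1, 2}

Sat(¬b) = {1, 2}
Sat(¬b ∨ r) = {1, 2, 5}
Sat(¬r) = {0, 1, 3, 4}
Sat((¬b ∨ r) ∧ ¬r) = {1}
AG ((¬b ∨ r) ∧ ¬r): greatest fixpoint, start Z0 = {1}, keep only states in Sat with every successor in Z. Already a fixed point.
Sat(AG ((¬b ∨ r) ∧ ¬r)) = {1}
AF (AG ((¬b ∨ r) ∧ ¬r)): least fixpoint, start Z0 = {1}, add states with every successor in Z. Z1 = {1, 2}; fixed.
Sat(AF (AG ((¬b ∨ r) ∧ ¬r))) = {1, 2}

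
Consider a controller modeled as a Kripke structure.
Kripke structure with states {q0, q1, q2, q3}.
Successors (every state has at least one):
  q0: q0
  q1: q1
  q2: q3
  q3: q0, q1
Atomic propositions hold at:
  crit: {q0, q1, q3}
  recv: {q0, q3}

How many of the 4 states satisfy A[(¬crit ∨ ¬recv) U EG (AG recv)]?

1

Sat(¬crit) = {q2}
Sat(¬recv) = {q1, q2}
Sat(¬crit ∨ ¬recv) = {q1, q2}
AG recv: greatest fixpoint, start Z0 = {q0, q3}, keep only states in Sat with every successor in Z. Z1 = {q0}; fixed.
Sat(AG recv) = {q0}
EG (AG recv): greatest fixpoint, start Z0 = {q0}, keep only states in Sat with some successor in Z. Already a fixed point.
Sat(EG (AG recv)) = {q0}
A[(¬crit ∨ ¬recv) U EG (AG recv)]: least fixpoint, start Z0 = Sat(EG (AG recv)) = {q0}, add states in Sat(¬crit ∨ ¬recv) with every successor in Z. Already a fixed point.
Sat(A[(¬crit ∨ ¬recv) U EG (AG recv)]) = {q0}
|Sat(A[(¬crit ∨ ¬recv) U EG (AG recv)])| = |{q0}| = 1.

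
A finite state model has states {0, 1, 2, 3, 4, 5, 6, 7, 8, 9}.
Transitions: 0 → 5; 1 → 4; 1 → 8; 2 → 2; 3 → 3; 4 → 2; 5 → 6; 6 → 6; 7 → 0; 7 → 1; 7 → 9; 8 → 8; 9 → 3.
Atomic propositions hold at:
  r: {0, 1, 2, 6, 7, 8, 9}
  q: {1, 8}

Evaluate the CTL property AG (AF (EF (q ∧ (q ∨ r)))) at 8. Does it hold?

Sat(q ∨ r) = {0, 1, 2, 6, 7, 8, 9}
Sat(q ∧ (q ∨ r)) = {1, 8}
EF (q ∧ (q ∨ r)): least fixpoint, start Z0 = {1, 8}, add states with some successor in Z. Z1 = {1, 7, 8}; fixed.
Sat(EF (q ∧ (q ∨ r))) = {1, 7, 8}
AF (EF (q ∧ (q ∨ r))): least fixpoint, start Z0 = {1, 7, 8}, add states with every successor in Z. Already a fixed point.
Sat(AF (EF (q ∧ (q ∨ r)))) = {1, 7, 8}
AG (AF (EF (q ∧ (q ∨ r)))): greatest fixpoint, start Z0 = {1, 7, 8}, keep only states in Sat with every successor in Z. Z1 = {8}; fixed.
Sat(AG (AF (EF (q ∧ (q ∨ r))))) = {8}
8 ∈ Sat(AG (AF (EF (q ∧ (q ∨ r))))) = {8}, so the formula holds at 8.

Yes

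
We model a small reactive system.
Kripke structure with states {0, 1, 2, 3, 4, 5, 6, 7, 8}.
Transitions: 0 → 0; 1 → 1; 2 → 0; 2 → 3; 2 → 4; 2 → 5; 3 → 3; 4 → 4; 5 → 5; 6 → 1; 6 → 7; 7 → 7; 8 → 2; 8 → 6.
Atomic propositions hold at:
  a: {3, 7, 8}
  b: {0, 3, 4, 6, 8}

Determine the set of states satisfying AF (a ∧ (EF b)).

{3, 8}

EF b: least fixpoint, start Z0 = {0, 3, 4, 6, 8}, add states with some successor in Z. Z1 = {0, 2, 3, 4, 6, 8}; fixed.
Sat(EF b) = {0, 2, 3, 4, 6, 8}
Sat(a ∧ (EF b)) = {3, 8}
AF (a ∧ (EF b)): least fixpoint, start Z0 = {3, 8}, add states with every successor in Z. Already a fixed point.
Sat(AF (a ∧ (EF b))) = {3, 8}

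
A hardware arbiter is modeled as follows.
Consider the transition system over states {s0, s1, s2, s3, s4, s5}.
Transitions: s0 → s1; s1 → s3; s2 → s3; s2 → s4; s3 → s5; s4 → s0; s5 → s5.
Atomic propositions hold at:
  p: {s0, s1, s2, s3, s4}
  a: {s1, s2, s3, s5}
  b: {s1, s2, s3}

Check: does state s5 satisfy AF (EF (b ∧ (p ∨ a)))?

No

Sat(p ∨ a) = {s0, s1, s2, s3, s4, s5}
Sat(b ∧ (p ∨ a)) = {s1, s2, s3}
EF (b ∧ (p ∨ a)): least fixpoint, start Z0 = {s1, s2, s3}, add states with some successor in Z. Z1 = {s0, s1, s2, s3}; Z2 = {s0, s1, s2, s3, s4}; fixed.
Sat(EF (b ∧ (p ∨ a))) = {s0, s1, s2, s3, s4}
AF (EF (b ∧ (p ∨ a))): least fixpoint, start Z0 = {s0, s1, s2, s3, s4}, add states with every successor in Z. Already a fixed point.
Sat(AF (EF (b ∧ (p ∨ a)))) = {s0, s1, s2, s3, s4}
s5 ∉ Sat(AF (EF (b ∧ (p ∨ a)))) = {s0, s1, s2, s3, s4}, so the formula does not hold at s5.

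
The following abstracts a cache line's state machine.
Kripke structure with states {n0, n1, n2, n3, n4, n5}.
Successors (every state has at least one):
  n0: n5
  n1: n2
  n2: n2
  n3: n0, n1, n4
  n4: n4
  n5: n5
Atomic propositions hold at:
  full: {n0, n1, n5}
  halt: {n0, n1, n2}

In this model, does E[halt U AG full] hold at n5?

Yes

AG full: greatest fixpoint, start Z0 = {n0, n1, n5}, keep only states in Sat with every successor in Z. Z1 = {n0, n5}; fixed.
Sat(AG full) = {n0, n5}
E[halt U AG full]: least fixpoint, start Z0 = Sat(AG full) = {n0, n5}, add states in Sat(halt) with some successor in Z. Already a fixed point.
Sat(E[halt U AG full]) = {n0, n5}
n5 ∈ Sat(E[halt U AG full]) = {n0, n5}, so the formula holds at n5.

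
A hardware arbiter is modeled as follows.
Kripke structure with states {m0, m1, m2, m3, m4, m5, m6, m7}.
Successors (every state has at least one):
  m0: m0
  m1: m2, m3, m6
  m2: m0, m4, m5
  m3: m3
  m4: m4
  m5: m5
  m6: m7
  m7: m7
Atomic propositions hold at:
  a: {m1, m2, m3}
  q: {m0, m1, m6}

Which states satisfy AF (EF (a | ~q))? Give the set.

{m1, m2, m3, m4, m5, m6, m7}

Sat(~q) = {m2, m3, m4, m5, m7}
Sat(a | ~q) = {m1, m2, m3, m4, m5, m7}
EF (a | ~q): least fixpoint, start Z0 = {m1, m2, m3, m4, m5, m7}, add states with some successor in Z. Z1 = {m1, m2, m3, m4, m5, m6, m7}; fixed.
Sat(EF (a | ~q)) = {m1, m2, m3, m4, m5, m6, m7}
AF (EF (a | ~q)): least fixpoint, start Z0 = {m1, m2, m3, m4, m5, m6, m7}, add states with every successor in Z. Already a fixed point.
Sat(AF (EF (a | ~q))) = {m1, m2, m3, m4, m5, m6, m7}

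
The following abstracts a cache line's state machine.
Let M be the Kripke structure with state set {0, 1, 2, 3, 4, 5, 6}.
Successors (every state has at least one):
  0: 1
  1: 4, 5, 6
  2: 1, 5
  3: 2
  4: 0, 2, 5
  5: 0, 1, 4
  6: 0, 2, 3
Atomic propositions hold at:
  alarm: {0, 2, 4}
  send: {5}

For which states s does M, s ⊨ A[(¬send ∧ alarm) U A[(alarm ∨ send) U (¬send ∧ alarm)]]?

{0, 2, 4}

Sat(¬send) = {0, 1, 2, 3, 4, 6}
Sat(¬send ∧ alarm) = {0, 2, 4}
Sat(alarm ∨ send) = {0, 2, 4, 5}
A[(alarm ∨ send) U (¬send ∧ alarm)]: least fixpoint, start Z0 = Sat((¬send ∧ alarm)) = {0, 2, 4}, add states in Sat(alarm ∨ send) with every successor in Z. Already a fixed point.
Sat(A[(alarm ∨ send) U (¬send ∧ alarm)]) = {0, 2, 4}
A[(¬send ∧ alarm) U A[(alarm ∨ send) U (¬send ∧ alarm)]]: least fixpoint, start Z0 = Sat(A[(alarm ∨ send) U (¬send ∧ alarm)]) = {0, 2, 4}, add states in Sat(¬send ∧ alarm) with every successor in Z. Already a fixed point.
Sat(A[(¬send ∧ alarm) U A[(alarm ∨ send) U (¬send ∧ alarm)]]) = {0, 2, 4}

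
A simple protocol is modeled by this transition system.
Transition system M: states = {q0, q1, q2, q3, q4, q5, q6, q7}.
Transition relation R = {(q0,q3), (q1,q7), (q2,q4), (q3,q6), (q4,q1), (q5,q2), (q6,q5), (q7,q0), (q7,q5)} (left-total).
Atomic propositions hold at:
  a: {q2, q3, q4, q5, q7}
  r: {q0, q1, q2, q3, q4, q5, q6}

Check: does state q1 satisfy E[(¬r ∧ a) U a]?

No

Sat(¬r) = {q7}
Sat(¬r ∧ a) = {q7}
E[(¬r ∧ a) U a]: least fixpoint, start Z0 = Sat(a) = {q2, q3, q4, q5, q7}, add states in Sat(¬r ∧ a) with some successor in Z. Already a fixed point.
Sat(E[(¬r ∧ a) U a]) = {q2, q3, q4, q5, q7}
q1 ∉ Sat(E[(¬r ∧ a) U a]) = {q2, q3, q4, q5, q7}, so the formula does not hold at q1.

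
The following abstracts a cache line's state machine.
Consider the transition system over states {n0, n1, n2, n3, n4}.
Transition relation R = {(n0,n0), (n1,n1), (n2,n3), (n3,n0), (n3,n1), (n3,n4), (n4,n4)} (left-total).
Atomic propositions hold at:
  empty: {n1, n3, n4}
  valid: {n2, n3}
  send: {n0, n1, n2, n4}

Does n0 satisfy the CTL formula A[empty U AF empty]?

No

AF empty: least fixpoint, start Z0 = {n1, n3, n4}, add states with every successor in Z. Z1 = {n1, n2, n3, n4}; fixed.
Sat(AF empty) = {n1, n2, n3, n4}
A[empty U AF empty]: least fixpoint, start Z0 = Sat(AF empty) = {n1, n2, n3, n4}, add states in Sat(empty) with every successor in Z. Already a fixed point.
Sat(A[empty U AF empty]) = {n1, n2, n3, n4}
n0 ∉ Sat(A[empty U AF empty]) = {n1, n2, n3, n4}, so the formula does not hold at n0.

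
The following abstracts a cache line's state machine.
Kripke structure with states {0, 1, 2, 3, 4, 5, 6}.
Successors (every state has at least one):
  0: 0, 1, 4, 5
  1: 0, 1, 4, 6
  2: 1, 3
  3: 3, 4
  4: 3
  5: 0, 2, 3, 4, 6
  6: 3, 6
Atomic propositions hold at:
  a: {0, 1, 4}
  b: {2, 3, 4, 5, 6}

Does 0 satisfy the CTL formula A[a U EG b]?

No

EG b: greatest fixpoint, start Z0 = {2, 3, 4, 5, 6}, keep only states in Sat with some successor in Z. Already a fixed point.
Sat(EG b) = {2, 3, 4, 5, 6}
A[a U EG b]: least fixpoint, start Z0 = Sat(EG b) = {2, 3, 4, 5, 6}, add states in Sat(a) with every successor in Z. Already a fixed point.
Sat(A[a U EG b]) = {2, 3, 4, 5, 6}
0 ∉ Sat(A[a U EG b]) = {2, 3, 4, 5, 6}, so the formula does not hold at 0.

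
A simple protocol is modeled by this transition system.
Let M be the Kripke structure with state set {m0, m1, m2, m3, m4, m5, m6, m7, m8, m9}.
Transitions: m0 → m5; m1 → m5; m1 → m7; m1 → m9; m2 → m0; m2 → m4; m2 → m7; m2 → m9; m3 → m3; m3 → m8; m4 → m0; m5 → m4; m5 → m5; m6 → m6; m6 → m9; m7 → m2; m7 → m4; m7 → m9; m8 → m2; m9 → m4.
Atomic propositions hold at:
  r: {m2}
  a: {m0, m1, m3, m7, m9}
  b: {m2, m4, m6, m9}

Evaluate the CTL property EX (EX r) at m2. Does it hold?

Sat(EX r) = {s : some successor in {m2}} = {m7, m8}
Sat(EX (EX r)) = {s : some successor in {m7, m8}} = {m1, m2, m3}
m2 ∈ Sat(EX (EX r)) = {m1, m2, m3}, so the formula holds at m2.

Yes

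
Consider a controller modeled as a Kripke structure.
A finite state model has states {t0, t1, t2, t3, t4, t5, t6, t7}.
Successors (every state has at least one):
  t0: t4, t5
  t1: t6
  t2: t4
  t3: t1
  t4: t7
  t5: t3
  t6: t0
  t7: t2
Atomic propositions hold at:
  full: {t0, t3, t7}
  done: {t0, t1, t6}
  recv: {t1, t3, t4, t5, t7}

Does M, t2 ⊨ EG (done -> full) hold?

Sat(done -> full) = {t0, t2, t3, t4, t5, t7}
EG (done -> full): greatest fixpoint, start Z0 = {t0, t2, t3, t4, t5, t7}, keep only states in Sat with some successor in Z. Z1 = {t0, t2, t4, t5, t7}; Z2 = {t0, t2, t4, t7}; fixed.
Sat(EG (done -> full)) = {t0, t2, t4, t7}
t2 ∈ Sat(EG (done -> full)) = {t0, t2, t4, t7}, so the formula holds at t2.

Yes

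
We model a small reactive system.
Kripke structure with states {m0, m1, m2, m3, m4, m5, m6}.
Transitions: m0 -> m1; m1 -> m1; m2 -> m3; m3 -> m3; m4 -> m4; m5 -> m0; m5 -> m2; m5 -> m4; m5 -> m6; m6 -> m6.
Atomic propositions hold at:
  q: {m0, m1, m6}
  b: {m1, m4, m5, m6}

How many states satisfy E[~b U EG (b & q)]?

3

Sat(~b) = {m0, m2, m3}
Sat(b & q) = {m1, m6}
EG (b & q): greatest fixpoint, start Z0 = {m1, m6}, keep only states in Sat with some successor in Z. Already a fixed point.
Sat(EG (b & q)) = {m1, m6}
E[~b U EG (b & q)]: least fixpoint, start Z0 = Sat(EG (b & q)) = {m1, m6}, add states in Sat(~b) with some successor in Z. Z1 = {m0, m1, m6}; fixed.
Sat(E[~b U EG (b & q)]) = {m0, m1, m6}
|Sat(E[~b U EG (b & q)])| = |{m0, m1, m6}| = 3.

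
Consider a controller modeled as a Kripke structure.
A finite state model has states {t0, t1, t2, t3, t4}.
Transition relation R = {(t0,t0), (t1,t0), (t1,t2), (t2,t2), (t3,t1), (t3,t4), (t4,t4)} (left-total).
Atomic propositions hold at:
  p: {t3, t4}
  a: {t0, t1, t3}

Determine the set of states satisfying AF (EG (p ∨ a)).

Sat(p ∨ a) = {t0, t1, t3, t4}
EG (p ∨ a): greatest fixpoint, start Z0 = {t0, t1, t3, t4}, keep only states in Sat with some successor in Z. Already a fixed point.
Sat(EG (p ∨ a)) = {t0, t1, t3, t4}
AF (EG (p ∨ a)): least fixpoint, start Z0 = {t0, t1, t3, t4}, add states with every successor in Z. Already a fixed point.
Sat(AF (EG (p ∨ a))) = {t0, t1, t3, t4}

{t0, t1, t3, t4}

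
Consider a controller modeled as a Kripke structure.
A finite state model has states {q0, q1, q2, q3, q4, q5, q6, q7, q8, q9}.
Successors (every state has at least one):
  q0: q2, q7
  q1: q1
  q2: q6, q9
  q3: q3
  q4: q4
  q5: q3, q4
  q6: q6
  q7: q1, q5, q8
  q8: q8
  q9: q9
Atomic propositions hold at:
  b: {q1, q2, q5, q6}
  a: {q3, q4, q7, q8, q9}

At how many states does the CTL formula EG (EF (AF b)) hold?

5

AF b: least fixpoint, start Z0 = {q1, q2, q5, q6}, add states with every successor in Z. Already a fixed point.
Sat(AF b) = {q1, q2, q5, q6}
EF (AF b): least fixpoint, start Z0 = {q1, q2, q5, q6}, add states with some successor in Z. Z1 = {q0, q1, q2, q5, q6, q7}; fixed.
Sat(EF (AF b)) = {q0, q1, q2, q5, q6, q7}
EG (EF (AF b)): greatest fixpoint, start Z0 = {q0, q1, q2, q5, q6, q7}, keep only states in Sat with some successor in Z. Z1 = {q0, q1, q2, q6, q7}; fixed.
Sat(EG (EF (AF b))) = {q0, q1, q2, q6, q7}
|Sat(EG (EF (AF b)))| = |{q0, q1, q2, q6, q7}| = 5.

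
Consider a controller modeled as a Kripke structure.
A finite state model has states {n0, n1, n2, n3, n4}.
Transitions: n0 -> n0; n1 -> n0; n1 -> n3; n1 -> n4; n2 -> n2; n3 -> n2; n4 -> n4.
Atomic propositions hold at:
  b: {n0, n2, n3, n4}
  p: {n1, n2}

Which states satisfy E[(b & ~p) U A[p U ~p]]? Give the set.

Sat(~p) = {n0, n3, n4}
Sat(b & ~p) = {n0, n3, n4}
A[p U ~p]: least fixpoint, start Z0 = Sat(~p) = {n0, n3, n4}, add states in Sat(p) with every successor in Z. Z1 = {n0, n1, n3, n4}; fixed.
Sat(A[p U ~p]) = {n0, n1, n3, n4}
E[(b & ~p) U A[p U ~p]]: least fixpoint, start Z0 = Sat(A[p U ~p]) = {n0, n1, n3, n4}, add states in Sat(b & ~p) with some successor in Z. Already a fixed point.
Sat(E[(b & ~p) U A[p U ~p]]) = {n0, n1, n3, n4}

{n0, n1, n3, n4}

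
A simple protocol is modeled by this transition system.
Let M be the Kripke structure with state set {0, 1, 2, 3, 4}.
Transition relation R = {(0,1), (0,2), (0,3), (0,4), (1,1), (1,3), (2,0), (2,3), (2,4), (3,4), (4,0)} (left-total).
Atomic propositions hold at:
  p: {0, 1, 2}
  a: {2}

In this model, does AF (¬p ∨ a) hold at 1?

Sat(¬p) = {3, 4}
Sat(¬p ∨ a) = {2, 3, 4}
AF (¬p ∨ a): least fixpoint, start Z0 = {2, 3, 4}, add states with every successor in Z. Already a fixed point.
Sat(AF (¬p ∨ a)) = {2, 3, 4}
1 ∉ Sat(AF (¬p ∨ a)) = {2, 3, 4}, so the formula does not hold at 1.

No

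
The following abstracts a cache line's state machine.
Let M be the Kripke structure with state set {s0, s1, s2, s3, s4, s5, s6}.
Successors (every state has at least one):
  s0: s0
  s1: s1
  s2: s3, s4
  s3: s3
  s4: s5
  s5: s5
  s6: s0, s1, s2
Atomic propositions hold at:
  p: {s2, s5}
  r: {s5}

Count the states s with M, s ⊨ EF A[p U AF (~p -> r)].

4

Sat(~p) = {s0, s1, s3, s4, s6}
Sat(~p -> r) = {s2, s5}
AF (~p -> r): least fixpoint, start Z0 = {s2, s5}, add states with every successor in Z. Z1 = {s2, s4, s5}; fixed.
Sat(AF (~p -> r)) = {s2, s4, s5}
A[p U AF (~p -> r)]: least fixpoint, start Z0 = Sat(AF (~p -> r)) = {s2, s4, s5}, add states in Sat(p) with every successor in Z. Already a fixed point.
Sat(A[p U AF (~p -> r)]) = {s2, s4, s5}
EF A[p U AF (~p -> r)]: least fixpoint, start Z0 = {s2, s4, s5}, add states with some successor in Z. Z1 = {s2, s4, s5, s6}; fixed.
Sat(EF A[p U AF (~p -> r)]) = {s2, s4, s5, s6}
|Sat(EF A[p U AF (~p -> r)])| = |{s2, s4, s5, s6}| = 4.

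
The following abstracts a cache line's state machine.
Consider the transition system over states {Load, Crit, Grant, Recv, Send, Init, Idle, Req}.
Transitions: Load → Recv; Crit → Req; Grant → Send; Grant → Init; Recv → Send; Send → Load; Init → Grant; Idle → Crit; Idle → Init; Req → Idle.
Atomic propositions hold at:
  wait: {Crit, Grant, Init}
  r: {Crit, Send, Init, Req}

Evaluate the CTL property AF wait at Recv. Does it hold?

AF wait: least fixpoint, start Z0 = {Crit, Grant, Init}, add states with every successor in Z. Z1 = {Crit, Grant, Init, Idle}; Z2 = {Crit, Grant, Init, Idle, Req}; fixed.
Sat(AF wait) = {Crit, Grant, Init, Idle, Req}
Recv ∉ Sat(AF wait) = {Crit, Grant, Init, Idle, Req}, so the formula does not hold at Recv.

No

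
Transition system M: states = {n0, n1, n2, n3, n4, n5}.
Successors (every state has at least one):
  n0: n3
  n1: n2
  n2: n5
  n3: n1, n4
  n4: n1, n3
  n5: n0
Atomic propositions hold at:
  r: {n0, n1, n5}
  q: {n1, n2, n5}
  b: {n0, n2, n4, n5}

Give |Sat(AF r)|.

4

AF r: least fixpoint, start Z0 = {n0, n1, n5}, add states with every successor in Z. Z1 = {n0, n1, n2, n5}; fixed.
Sat(AF r) = {n0, n1, n2, n5}
|Sat(AF r)| = |{n0, n1, n2, n5}| = 4.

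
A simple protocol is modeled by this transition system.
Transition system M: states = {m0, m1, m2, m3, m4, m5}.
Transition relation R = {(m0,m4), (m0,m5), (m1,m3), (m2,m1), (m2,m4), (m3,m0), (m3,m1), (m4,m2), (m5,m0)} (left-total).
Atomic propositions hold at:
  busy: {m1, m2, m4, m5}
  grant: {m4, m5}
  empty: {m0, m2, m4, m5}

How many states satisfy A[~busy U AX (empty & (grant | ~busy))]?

2

Sat(~busy) = {m0, m3}
Sat(grant | ~busy) = {m0, m3, m4, m5}
Sat(empty & (grant | ~busy)) = {m0, m4, m5}
Sat(AX (empty & (grant | ~busy))) = {s : every successor in {m0, m4, m5}} = {m0, m5}
A[~busy U AX (empty & (grant | ~busy))]: least fixpoint, start Z0 = Sat(AX (empty & (grant | ~busy))) = {m0, m5}, add states in Sat(~busy) with every successor in Z. Already a fixed point.
Sat(A[~busy U AX (empty & (grant | ~busy))]) = {m0, m5}
|Sat(A[~busy U AX (empty & (grant | ~busy))])| = |{m0, m5}| = 2.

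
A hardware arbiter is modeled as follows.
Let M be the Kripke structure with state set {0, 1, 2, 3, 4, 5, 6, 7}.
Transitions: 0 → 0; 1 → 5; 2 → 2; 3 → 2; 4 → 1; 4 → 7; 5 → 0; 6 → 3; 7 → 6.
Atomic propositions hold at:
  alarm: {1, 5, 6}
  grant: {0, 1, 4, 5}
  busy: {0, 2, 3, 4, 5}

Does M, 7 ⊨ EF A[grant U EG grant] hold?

No

EG grant: greatest fixpoint, start Z0 = {0, 1, 4, 5}, keep only states in Sat with some successor in Z. Already a fixed point.
Sat(EG grant) = {0, 1, 4, 5}
A[grant U EG grant]: least fixpoint, start Z0 = Sat(EG grant) = {0, 1, 4, 5}, add states in Sat(grant) with every successor in Z. Already a fixed point.
Sat(A[grant U EG grant]) = {0, 1, 4, 5}
EF A[grant U EG grant]: least fixpoint, start Z0 = {0, 1, 4, 5}, add states with some successor in Z. Already a fixed point.
Sat(EF A[grant U EG grant]) = {0, 1, 4, 5}
7 ∉ Sat(EF A[grant U EG grant]) = {0, 1, 4, 5}, so the formula does not hold at 7.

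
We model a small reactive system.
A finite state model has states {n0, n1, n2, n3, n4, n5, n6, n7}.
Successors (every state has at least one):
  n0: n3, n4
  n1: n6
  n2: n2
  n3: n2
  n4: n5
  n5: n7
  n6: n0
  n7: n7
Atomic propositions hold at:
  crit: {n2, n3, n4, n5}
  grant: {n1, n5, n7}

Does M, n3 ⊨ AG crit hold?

Yes

AG crit: greatest fixpoint, start Z0 = {n2, n3, n4, n5}, keep only states in Sat with every successor in Z. Z1 = {n2, n3, n4}; Z2 = {n2, n3}; fixed.
Sat(AG crit) = {n2, n3}
n3 ∈ Sat(AG crit) = {n2, n3}, so the formula holds at n3.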